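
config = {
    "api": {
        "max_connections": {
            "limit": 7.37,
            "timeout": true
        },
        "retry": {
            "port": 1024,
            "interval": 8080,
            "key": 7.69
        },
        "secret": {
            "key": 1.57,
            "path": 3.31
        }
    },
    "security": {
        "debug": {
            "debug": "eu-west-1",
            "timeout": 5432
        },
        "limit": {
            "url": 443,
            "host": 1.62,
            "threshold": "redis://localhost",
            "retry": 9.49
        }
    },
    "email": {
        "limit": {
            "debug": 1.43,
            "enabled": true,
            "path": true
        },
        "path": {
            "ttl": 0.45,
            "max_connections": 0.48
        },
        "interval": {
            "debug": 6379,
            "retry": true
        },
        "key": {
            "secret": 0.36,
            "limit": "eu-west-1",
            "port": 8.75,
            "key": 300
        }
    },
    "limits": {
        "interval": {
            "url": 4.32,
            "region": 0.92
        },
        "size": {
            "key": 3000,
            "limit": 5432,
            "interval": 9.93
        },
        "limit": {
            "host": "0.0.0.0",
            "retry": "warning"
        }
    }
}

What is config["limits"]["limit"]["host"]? "0.0.0.0"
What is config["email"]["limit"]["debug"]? 1.43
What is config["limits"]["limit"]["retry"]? "warning"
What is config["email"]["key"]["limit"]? "eu-west-1"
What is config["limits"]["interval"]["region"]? 0.92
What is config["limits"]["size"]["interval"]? 9.93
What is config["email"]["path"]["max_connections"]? 0.48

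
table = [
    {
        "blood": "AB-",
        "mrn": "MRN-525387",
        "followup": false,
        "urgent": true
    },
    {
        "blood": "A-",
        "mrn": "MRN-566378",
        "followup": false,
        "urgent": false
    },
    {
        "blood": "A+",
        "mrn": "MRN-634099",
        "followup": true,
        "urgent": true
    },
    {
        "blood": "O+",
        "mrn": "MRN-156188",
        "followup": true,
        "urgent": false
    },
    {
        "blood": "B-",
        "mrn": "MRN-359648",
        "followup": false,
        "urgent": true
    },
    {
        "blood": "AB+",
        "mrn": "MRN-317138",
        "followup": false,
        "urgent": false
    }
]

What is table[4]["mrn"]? "MRN-359648"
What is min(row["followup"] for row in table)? False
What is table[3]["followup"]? True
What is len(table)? 6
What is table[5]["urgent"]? False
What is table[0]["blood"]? "AB-"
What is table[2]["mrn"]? "MRN-634099"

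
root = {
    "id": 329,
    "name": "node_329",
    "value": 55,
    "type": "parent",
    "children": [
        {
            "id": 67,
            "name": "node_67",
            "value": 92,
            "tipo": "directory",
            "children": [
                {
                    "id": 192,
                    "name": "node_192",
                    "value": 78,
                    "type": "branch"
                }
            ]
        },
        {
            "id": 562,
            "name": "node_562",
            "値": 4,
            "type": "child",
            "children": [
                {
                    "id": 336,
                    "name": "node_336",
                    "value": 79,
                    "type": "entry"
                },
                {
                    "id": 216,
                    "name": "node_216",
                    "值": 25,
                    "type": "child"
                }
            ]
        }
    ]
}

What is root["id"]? 329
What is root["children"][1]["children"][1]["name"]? "node_216"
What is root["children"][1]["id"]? 562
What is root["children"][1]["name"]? "node_562"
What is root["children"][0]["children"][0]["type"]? "branch"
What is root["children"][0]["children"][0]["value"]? 78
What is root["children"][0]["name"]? "node_67"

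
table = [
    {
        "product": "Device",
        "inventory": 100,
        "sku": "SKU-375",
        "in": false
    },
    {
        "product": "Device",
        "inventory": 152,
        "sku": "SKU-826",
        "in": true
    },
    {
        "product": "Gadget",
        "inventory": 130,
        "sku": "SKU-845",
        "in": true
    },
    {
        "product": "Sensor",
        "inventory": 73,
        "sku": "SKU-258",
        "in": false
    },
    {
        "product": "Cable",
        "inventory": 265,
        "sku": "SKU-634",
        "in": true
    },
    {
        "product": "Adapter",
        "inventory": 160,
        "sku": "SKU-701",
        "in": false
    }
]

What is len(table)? 6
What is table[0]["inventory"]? 100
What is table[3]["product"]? "Sensor"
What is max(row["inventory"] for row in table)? 265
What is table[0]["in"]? False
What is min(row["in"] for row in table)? False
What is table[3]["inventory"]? 73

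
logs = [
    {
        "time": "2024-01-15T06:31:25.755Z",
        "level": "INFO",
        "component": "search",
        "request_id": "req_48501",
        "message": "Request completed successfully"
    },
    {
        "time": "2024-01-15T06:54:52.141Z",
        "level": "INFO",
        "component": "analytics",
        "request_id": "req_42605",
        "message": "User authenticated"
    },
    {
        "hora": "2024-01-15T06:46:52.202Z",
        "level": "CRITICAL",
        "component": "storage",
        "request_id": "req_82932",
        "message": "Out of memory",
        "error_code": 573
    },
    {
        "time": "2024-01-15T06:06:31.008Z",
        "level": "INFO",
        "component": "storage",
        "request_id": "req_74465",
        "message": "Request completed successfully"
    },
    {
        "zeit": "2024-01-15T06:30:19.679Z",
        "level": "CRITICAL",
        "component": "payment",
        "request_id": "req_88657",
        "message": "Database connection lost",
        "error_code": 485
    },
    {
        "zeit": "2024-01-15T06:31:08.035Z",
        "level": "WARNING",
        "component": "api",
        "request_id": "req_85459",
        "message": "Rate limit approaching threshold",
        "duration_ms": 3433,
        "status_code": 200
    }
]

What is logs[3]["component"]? "storage"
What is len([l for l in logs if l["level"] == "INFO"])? 3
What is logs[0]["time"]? "2024-01-15T06:31:25.755Z"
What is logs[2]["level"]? "CRITICAL"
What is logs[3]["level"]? "INFO"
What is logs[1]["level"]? "INFO"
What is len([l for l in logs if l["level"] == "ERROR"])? 0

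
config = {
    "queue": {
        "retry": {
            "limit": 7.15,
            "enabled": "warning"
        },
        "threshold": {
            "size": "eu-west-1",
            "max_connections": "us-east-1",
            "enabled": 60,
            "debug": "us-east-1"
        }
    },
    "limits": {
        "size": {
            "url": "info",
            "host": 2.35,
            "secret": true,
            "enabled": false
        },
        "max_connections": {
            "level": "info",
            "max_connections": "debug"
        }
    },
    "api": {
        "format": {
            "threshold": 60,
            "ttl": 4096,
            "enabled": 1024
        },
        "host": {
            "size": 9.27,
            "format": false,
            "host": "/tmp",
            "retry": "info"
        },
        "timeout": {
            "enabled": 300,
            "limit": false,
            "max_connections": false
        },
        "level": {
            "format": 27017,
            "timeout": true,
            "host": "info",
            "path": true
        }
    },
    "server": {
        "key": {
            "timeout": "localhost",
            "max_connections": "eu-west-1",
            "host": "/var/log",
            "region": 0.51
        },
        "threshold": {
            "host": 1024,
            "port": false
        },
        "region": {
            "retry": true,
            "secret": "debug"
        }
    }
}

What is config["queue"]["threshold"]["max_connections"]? "us-east-1"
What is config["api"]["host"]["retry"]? "info"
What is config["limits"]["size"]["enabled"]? False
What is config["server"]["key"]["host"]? "/var/log"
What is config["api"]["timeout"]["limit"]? False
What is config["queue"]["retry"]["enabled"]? "warning"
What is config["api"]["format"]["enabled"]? 1024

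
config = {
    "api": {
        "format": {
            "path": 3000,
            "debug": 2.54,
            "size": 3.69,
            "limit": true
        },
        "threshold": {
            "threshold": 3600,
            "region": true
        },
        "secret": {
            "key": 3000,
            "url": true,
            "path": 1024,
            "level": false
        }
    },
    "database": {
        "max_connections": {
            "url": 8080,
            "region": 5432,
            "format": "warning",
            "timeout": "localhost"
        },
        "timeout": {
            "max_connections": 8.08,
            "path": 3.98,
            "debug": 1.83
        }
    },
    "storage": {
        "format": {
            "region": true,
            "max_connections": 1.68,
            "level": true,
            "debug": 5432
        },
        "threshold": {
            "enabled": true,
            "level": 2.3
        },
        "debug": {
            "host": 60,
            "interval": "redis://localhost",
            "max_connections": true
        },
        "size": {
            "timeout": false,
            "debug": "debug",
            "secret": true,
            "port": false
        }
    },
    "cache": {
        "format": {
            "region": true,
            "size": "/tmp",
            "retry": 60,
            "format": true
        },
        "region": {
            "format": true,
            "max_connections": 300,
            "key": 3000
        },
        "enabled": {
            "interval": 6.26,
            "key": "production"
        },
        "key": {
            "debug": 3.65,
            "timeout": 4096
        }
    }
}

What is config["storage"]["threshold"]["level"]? 2.3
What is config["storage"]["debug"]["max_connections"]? True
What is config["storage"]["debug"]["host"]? 60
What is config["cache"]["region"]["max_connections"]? 300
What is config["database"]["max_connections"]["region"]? 5432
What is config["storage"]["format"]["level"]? True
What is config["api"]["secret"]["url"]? True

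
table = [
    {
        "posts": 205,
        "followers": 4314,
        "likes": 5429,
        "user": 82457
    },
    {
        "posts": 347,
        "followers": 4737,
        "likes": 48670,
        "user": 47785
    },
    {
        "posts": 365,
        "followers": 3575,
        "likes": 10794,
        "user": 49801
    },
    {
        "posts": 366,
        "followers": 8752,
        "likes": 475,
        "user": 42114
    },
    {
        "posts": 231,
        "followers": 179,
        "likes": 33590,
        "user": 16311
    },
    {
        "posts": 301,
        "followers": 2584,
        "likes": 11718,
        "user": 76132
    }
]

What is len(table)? 6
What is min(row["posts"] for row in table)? 205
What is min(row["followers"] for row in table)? 179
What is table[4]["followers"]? 179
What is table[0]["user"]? 82457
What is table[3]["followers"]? 8752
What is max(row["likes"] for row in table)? 48670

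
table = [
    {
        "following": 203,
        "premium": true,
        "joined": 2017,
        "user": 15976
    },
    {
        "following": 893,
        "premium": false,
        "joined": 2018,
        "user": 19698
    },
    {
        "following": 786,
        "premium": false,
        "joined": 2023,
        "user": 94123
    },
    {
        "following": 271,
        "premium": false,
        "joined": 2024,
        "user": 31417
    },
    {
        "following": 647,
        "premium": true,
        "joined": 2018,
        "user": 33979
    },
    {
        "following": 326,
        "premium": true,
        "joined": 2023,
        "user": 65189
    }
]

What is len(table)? 6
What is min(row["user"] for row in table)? 15976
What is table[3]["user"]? 31417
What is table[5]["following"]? 326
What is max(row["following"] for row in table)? 893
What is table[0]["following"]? 203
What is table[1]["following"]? 893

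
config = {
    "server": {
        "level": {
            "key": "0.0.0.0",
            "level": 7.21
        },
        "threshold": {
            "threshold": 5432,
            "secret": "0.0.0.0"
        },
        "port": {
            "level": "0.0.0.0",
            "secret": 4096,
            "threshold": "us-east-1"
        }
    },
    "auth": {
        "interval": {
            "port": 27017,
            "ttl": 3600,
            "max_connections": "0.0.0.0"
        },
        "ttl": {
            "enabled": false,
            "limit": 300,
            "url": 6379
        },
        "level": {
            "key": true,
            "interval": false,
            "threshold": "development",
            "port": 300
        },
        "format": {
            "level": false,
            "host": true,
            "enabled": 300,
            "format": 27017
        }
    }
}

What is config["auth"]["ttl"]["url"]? 6379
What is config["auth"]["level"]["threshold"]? "development"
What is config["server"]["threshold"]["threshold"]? 5432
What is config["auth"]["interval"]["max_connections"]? "0.0.0.0"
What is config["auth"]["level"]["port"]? 300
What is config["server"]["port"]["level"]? "0.0.0.0"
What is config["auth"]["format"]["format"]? 27017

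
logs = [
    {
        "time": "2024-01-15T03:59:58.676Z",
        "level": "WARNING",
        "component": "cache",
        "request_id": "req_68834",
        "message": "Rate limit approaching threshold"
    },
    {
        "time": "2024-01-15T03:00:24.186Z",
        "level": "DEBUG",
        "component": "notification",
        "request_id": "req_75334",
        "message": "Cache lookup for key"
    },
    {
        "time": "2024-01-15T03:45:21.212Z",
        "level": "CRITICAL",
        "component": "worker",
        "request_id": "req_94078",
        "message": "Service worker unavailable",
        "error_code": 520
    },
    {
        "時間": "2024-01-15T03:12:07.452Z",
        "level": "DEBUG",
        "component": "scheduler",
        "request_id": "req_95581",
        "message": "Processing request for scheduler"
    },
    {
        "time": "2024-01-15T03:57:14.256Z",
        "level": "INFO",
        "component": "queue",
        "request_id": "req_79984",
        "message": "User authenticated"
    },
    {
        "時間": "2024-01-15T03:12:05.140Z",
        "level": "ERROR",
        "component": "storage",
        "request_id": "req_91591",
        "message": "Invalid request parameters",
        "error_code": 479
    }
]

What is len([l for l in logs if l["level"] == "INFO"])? 1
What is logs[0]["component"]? "cache"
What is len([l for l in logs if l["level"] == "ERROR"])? 1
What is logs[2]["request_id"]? "req_94078"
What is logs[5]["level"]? "ERROR"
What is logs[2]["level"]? "CRITICAL"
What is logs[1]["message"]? "Cache lookup for key"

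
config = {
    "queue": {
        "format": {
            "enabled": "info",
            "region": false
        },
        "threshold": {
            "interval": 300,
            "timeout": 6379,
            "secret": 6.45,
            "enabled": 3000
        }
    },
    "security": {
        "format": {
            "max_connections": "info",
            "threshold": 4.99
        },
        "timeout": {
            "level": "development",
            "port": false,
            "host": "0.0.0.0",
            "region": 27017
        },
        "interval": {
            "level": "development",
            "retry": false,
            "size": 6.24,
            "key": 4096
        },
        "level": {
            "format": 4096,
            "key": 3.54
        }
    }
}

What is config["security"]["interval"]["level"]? "development"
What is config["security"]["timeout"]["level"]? "development"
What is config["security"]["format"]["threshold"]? 4.99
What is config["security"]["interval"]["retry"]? False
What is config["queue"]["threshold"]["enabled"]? 3000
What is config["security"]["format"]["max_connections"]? "info"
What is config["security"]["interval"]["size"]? 6.24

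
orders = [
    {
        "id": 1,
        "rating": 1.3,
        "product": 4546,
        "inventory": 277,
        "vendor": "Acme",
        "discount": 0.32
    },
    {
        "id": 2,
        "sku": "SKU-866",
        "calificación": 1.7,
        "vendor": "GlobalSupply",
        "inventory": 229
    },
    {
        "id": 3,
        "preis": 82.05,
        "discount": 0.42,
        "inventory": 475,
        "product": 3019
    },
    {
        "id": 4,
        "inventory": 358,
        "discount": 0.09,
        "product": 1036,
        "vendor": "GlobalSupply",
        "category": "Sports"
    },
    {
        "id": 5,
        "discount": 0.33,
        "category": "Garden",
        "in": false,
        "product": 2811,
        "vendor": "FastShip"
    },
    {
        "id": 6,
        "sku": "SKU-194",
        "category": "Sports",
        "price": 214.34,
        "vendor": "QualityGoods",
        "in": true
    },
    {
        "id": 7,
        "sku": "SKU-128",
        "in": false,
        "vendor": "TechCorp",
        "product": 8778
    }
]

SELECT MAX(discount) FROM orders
0.42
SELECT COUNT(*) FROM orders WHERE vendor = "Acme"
1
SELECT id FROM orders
[1, 2, 3, 4, 5, 6, 7]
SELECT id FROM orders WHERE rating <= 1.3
[1]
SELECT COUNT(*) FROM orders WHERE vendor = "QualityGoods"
1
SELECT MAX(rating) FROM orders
1.3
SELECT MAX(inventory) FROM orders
475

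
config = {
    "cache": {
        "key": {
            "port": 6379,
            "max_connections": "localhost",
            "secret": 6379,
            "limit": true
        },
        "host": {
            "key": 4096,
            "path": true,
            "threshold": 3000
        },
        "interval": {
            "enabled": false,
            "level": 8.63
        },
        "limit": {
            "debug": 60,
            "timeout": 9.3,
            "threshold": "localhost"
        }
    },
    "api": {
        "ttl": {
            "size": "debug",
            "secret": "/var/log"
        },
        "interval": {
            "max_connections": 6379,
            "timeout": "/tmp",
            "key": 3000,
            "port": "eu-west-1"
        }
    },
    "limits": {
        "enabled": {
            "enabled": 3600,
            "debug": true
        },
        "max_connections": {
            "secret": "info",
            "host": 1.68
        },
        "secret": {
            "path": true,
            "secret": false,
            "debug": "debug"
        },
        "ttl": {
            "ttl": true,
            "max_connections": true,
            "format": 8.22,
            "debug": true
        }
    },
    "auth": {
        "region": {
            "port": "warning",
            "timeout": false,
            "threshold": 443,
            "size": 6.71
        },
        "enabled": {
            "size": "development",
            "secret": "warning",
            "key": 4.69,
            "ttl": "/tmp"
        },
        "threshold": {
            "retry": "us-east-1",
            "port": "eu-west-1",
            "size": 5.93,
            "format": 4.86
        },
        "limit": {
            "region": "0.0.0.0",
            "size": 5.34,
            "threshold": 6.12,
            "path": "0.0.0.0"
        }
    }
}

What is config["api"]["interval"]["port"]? "eu-west-1"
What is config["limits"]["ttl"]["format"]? 8.22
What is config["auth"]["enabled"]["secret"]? "warning"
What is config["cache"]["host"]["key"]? 4096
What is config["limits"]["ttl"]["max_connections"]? True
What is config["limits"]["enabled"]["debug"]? True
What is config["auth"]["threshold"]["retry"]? "us-east-1"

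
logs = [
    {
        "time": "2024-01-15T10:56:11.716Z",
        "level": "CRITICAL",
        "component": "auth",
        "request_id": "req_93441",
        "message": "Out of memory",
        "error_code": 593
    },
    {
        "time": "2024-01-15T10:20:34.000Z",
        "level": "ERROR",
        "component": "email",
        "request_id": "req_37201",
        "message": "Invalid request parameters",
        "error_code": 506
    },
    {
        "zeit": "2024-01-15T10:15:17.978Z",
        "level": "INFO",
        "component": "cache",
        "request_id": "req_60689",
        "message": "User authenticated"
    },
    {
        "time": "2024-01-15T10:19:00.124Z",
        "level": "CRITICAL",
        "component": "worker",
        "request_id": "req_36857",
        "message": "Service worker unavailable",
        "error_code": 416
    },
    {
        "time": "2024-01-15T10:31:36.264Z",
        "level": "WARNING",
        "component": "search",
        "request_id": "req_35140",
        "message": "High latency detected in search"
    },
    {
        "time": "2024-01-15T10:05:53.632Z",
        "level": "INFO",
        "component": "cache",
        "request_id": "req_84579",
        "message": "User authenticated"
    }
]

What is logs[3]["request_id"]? "req_36857"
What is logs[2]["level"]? "INFO"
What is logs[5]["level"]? "INFO"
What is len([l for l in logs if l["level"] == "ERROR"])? 1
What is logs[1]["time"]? "2024-01-15T10:20:34.000Z"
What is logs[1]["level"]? "ERROR"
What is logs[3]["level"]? "CRITICAL"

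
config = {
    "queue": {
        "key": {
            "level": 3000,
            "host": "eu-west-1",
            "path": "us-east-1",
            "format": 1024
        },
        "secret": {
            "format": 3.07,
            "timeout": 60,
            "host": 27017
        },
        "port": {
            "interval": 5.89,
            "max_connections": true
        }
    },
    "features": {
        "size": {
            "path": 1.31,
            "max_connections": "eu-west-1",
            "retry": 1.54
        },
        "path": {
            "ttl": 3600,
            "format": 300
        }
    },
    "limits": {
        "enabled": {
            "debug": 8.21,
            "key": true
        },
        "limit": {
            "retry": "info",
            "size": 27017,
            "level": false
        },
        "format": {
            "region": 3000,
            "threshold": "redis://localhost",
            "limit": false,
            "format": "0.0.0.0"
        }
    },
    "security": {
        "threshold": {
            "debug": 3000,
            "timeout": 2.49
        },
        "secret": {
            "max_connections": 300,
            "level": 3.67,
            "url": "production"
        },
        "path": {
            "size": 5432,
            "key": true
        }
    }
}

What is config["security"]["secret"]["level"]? 3.67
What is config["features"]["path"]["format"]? 300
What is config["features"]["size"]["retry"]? 1.54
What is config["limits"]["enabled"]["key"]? True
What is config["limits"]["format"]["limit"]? False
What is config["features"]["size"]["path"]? 1.31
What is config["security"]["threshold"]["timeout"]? 2.49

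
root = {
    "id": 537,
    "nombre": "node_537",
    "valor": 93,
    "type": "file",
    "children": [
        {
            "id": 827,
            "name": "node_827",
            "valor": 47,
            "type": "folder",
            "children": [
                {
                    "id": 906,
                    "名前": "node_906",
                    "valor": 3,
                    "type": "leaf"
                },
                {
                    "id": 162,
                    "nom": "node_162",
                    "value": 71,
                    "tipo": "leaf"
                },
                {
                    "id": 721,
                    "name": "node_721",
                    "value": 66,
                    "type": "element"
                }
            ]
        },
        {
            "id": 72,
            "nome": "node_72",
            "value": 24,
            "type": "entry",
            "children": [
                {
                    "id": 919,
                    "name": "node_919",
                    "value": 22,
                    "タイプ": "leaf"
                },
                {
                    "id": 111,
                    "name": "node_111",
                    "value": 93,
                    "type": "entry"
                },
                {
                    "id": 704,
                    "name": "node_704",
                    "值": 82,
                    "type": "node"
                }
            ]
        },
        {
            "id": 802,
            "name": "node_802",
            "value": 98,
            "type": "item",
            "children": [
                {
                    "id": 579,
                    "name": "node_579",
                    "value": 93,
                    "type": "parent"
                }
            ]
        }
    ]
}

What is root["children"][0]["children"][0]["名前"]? "node_906"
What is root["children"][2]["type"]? "item"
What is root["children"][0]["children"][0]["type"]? "leaf"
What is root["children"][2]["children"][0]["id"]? 579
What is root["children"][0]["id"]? 827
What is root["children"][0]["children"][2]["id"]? 721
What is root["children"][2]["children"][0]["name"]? "node_579"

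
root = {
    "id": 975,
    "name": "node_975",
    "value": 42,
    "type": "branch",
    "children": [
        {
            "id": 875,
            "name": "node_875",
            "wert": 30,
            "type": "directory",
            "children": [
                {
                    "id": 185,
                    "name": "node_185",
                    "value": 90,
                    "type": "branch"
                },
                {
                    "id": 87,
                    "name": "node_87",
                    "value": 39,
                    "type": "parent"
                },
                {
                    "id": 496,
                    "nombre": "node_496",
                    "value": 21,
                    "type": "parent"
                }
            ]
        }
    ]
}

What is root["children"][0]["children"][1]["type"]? "parent"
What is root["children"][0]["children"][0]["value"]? 90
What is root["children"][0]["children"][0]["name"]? "node_185"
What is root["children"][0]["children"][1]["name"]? "node_87"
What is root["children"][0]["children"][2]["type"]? "parent"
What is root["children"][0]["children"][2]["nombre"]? "node_496"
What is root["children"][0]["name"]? "node_875"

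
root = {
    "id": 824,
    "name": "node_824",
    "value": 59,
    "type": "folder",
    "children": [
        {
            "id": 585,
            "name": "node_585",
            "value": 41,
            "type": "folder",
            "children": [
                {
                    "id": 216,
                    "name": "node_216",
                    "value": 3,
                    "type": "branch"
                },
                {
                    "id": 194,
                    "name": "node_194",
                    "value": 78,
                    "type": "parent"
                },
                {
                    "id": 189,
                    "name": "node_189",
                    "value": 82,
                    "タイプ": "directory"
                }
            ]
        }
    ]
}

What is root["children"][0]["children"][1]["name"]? "node_194"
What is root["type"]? "folder"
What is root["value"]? 59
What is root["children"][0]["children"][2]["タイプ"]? "directory"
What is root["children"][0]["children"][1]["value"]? 78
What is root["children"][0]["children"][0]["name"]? "node_216"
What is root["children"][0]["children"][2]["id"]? 189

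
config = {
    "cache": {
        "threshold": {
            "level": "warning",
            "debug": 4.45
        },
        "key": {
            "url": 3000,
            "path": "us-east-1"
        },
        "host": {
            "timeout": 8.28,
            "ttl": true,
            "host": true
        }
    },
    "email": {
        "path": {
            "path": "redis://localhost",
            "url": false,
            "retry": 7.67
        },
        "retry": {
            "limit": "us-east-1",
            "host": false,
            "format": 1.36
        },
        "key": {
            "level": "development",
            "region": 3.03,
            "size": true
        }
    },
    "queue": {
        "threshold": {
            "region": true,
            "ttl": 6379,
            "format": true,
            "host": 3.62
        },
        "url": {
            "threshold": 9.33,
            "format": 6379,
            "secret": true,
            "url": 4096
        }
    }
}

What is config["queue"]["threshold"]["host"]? 3.62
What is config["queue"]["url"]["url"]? 4096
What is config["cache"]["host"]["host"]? True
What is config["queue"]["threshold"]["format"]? True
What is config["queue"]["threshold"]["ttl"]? 6379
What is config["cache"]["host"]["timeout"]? 8.28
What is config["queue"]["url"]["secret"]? True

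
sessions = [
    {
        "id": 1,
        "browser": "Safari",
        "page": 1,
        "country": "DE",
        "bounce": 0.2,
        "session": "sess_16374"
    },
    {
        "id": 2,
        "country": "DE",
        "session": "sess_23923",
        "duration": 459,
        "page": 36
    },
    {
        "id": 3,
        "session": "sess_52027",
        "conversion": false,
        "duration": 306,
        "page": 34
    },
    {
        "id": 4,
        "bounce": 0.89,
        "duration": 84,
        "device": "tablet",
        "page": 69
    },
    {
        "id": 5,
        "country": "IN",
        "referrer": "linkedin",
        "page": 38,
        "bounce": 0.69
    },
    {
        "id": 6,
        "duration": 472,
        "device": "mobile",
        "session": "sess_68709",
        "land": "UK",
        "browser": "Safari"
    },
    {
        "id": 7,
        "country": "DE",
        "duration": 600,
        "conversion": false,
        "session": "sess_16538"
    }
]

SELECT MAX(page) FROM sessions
69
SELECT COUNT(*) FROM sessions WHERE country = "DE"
3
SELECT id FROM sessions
[1, 2, 3, 4, 5, 6, 7]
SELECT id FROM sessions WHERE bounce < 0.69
[1]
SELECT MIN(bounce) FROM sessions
0.2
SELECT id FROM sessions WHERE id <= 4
[1, 2, 3, 4]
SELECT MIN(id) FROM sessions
1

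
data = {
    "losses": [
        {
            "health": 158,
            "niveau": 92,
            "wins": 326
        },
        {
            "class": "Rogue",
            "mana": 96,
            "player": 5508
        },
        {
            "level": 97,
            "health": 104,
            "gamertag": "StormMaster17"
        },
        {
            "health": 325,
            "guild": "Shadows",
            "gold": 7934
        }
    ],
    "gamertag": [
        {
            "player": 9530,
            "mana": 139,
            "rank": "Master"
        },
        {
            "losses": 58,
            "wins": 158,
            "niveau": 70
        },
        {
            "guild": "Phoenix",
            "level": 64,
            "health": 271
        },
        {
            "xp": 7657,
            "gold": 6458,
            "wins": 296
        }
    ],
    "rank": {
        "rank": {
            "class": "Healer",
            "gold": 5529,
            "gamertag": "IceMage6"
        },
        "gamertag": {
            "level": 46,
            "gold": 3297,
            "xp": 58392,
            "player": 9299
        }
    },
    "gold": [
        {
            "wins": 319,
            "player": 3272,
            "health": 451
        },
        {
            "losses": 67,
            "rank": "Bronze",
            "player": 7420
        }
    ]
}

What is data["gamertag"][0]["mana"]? 139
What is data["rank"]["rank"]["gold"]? 5529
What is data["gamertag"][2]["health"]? 271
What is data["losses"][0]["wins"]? 326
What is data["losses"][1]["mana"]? 96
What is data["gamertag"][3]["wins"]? 296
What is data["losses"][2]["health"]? 104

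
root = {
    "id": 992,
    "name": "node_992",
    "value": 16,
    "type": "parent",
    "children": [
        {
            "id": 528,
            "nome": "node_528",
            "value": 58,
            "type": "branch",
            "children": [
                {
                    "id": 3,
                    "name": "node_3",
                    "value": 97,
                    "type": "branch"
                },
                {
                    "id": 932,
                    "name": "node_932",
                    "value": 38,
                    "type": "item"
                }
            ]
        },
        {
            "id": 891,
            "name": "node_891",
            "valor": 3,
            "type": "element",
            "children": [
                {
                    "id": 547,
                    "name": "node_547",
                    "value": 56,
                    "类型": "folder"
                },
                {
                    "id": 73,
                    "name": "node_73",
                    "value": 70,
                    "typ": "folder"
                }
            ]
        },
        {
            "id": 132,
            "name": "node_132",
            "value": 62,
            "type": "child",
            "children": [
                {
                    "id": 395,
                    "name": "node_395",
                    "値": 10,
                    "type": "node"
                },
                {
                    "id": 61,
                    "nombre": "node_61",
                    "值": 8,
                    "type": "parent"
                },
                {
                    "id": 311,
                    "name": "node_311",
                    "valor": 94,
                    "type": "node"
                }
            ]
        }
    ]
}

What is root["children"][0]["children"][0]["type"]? "branch"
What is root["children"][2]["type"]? "child"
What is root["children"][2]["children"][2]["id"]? 311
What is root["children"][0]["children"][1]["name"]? "node_932"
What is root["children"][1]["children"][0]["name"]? "node_547"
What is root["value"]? 16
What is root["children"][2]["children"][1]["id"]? 61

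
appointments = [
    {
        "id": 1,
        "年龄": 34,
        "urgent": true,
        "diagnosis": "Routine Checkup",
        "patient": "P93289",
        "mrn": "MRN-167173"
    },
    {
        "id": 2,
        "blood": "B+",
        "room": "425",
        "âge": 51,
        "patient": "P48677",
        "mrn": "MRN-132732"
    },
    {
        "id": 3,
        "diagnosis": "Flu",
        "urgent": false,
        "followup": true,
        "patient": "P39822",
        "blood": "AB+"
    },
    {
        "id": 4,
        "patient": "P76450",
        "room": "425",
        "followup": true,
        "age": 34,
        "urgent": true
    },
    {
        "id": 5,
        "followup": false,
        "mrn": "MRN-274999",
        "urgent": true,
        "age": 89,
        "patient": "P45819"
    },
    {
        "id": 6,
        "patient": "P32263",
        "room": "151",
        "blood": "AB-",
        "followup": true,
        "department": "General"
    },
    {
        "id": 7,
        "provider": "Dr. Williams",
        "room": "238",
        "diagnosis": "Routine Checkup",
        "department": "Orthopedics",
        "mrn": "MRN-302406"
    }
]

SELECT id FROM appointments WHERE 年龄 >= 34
[1]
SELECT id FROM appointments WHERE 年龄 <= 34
[1]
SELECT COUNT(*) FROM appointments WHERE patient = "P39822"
1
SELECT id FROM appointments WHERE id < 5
[1, 2, 3, 4]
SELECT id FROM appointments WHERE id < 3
[1, 2]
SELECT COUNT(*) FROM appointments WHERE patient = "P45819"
1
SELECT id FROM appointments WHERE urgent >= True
[1, 4, 5]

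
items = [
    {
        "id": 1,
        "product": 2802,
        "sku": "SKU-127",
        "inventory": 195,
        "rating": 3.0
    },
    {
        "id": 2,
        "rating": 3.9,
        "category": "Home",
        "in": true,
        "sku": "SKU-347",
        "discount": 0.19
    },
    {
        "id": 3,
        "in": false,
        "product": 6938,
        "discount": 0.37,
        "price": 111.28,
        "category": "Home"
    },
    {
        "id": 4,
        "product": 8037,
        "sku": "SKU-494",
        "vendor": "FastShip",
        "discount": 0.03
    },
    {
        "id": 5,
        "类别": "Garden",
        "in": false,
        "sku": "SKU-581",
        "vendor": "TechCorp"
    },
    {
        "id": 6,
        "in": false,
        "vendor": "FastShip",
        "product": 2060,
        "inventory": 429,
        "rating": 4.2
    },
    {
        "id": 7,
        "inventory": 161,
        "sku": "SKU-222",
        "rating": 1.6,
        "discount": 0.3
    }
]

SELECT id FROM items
[1, 2, 3, 4, 5, 6, 7]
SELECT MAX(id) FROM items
7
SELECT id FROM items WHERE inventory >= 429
[6]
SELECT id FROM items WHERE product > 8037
[]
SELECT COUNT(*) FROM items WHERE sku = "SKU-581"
1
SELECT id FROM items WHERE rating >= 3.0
[1, 2, 6]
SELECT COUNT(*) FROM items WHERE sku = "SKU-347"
1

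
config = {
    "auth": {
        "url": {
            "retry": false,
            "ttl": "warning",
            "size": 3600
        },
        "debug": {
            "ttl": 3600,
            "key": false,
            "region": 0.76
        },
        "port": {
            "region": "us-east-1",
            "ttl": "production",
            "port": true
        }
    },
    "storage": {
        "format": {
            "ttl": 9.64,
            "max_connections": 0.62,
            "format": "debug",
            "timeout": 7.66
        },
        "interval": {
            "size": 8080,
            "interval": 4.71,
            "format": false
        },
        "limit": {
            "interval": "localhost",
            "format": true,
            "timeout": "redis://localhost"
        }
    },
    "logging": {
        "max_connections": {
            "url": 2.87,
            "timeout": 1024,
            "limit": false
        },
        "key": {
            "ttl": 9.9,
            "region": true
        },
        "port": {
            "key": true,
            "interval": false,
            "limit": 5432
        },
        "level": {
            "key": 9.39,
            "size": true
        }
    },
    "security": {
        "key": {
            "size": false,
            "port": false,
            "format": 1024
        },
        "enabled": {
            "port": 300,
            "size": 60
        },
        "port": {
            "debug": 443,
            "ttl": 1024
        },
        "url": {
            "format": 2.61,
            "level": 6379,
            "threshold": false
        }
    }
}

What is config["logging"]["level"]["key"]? 9.39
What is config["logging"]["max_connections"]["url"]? 2.87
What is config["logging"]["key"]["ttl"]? 9.9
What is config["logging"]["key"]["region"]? True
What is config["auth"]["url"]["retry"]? False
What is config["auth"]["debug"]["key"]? False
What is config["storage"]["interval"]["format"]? False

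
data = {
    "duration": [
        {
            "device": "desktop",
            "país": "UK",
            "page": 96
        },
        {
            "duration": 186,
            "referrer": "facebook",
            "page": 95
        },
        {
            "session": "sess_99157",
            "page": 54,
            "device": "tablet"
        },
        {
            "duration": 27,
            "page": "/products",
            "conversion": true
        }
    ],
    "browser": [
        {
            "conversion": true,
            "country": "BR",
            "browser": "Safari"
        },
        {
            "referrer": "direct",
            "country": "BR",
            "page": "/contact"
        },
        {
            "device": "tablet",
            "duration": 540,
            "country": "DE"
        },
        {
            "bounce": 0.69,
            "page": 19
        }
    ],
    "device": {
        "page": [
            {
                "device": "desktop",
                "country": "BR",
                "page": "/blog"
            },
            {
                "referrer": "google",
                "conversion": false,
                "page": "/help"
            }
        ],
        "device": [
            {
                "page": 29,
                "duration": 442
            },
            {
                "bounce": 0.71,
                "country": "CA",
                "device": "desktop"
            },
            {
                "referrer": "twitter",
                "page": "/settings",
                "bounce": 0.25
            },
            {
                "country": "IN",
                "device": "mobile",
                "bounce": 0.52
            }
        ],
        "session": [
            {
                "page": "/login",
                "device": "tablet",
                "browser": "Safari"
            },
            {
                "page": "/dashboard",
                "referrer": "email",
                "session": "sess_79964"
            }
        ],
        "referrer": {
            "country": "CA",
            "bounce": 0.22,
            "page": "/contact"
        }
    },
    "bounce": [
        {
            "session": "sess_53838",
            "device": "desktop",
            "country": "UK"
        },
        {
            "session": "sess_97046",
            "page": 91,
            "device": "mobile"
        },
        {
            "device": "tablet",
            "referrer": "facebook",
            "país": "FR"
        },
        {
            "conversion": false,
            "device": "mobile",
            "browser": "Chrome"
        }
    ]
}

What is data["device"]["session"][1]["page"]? "/dashboard"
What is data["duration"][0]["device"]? "desktop"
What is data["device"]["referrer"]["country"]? "CA"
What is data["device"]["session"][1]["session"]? "sess_79964"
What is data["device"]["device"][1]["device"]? "desktop"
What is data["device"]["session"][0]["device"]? "tablet"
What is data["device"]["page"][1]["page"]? "/help"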